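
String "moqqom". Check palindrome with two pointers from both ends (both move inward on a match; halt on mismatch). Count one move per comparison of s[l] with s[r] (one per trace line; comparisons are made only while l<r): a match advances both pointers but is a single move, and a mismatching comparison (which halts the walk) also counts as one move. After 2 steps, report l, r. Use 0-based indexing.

l=0 r=5: 'm'=='m', l++,r--
l=1 r=4: 'o'=='o', l++,r--

l=2, r=3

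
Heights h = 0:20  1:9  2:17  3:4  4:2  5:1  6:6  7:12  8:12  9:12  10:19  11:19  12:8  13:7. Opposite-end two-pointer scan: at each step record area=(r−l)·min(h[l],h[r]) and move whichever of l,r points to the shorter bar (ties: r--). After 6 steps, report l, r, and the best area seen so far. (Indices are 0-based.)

l=0, r=7, best area=209

l=0 r=13: min(20,7)*13=91 best=91 *, r--
l=0 r=12: min(20,8)*12=96 best=96 *, r--
l=0 r=11: min(20,19)*11=209 best=209 *, r--
l=0 r=10: min(20,19)*10=190 best=209, r--
l=0 r=9: min(20,12)*9=108 best=209, r--
l=0 r=8: min(20,12)*8=96 best=209, r--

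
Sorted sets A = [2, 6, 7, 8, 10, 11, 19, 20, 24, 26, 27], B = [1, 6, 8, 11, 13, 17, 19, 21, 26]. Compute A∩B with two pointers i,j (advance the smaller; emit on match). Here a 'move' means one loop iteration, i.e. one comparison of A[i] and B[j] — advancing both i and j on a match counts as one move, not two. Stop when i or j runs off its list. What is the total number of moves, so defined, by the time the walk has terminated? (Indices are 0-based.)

14 moves

i=0 j=0: 2>1, j++
i=0 j=1: 2<6, i++
i=1 j=1: 6==6 emit, i++,j++
i=2 j=2: 7<8, i++
i=3 j=2: 8==8 emit, i++,j++
i=4 j=3: 10<11, i++
i=5 j=3: 11==11 emit, i++,j++
i=6 j=4: 19>13, j++
i=6 j=5: 19>17, j++
i=6 j=6: 19==19 emit, i++,j++
i=7 j=7: 20<21, i++
i=8 j=7: 24>21, j++
i=8 j=8: 24<26, i++
i=9 j=8: 26==26 emit, i++,j++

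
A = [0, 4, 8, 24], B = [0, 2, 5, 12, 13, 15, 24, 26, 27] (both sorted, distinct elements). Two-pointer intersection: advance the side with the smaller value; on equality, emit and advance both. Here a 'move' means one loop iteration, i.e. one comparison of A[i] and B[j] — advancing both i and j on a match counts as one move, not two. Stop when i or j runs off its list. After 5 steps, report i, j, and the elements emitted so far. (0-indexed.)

[i=0,j=0] 0==0 emit → i++,j++
[i=1,j=1] 4>2 → j++
[i=1,j=2] 4<5 → i++
[i=2,j=2] 8>5 → j++
[i=2,j=3] 8<12 → i++

i=3, j=3, emitted=[0]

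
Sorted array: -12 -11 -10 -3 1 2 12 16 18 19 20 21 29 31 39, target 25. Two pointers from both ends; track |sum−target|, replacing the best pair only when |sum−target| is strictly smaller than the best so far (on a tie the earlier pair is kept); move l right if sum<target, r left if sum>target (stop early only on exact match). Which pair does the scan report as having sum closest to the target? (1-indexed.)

pair (-3, 29) with sum 26 (|Δ|=1)

[1,15] -12+39=27 d=2 * → r--
[1,14] -12+31=19 d=6 → l++
[2,14] -11+31=20 d=5 → l++
[3,14] -10+31=21 d=4 → l++
[4,14] -3+31=28 d=3 → r--
[4,13] -3+29=26 d=1 * → r--
[4,12] -3+21=18 d=7 → l++
[5,12] 1+21=22 d=3 → l++
[6,12] 2+21=23 d=2 → l++
[7,12] 12+21=33 d=8 → r--
[7,11] 12+20=32 d=7 → r--
[7,10] 12+19=31 d=6 → r--
[7,9] 12+18=30 d=5 → r--
[7,8] 12+16=28 d=3 → r--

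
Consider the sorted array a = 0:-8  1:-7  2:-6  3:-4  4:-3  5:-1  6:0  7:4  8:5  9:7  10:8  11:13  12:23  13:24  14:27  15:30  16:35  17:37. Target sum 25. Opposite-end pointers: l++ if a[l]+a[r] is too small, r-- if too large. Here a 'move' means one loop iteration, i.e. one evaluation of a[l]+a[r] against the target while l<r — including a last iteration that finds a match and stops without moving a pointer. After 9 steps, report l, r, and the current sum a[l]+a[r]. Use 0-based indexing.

l=0 r=17: -8+37=29 >25, r--
l=0 r=16: -8+35=27 >25, r--
l=0 r=15: -8+30=22 <25, l++
l=1 r=15: -7+30=23 <25, l++
l=2 r=15: -6+30=24 <25, l++
l=3 r=15: -4+30=26 >25, r--
l=3 r=14: -4+27=23 <25, l++
l=4 r=14: -3+27=24 <25, l++
l=5 r=14: -1+27=26 >25, r--

l=5, r=13, sum=23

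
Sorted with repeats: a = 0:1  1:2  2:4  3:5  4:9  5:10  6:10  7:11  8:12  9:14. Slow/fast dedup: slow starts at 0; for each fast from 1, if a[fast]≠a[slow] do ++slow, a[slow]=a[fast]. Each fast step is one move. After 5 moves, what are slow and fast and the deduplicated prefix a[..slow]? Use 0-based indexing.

slow=5, fast=6, prefix=[1, 2, 4, 5, 9, 10]

(s=0,f=1) a[fast]=2≠a[slow]=1 write a[1]=2 → slow++,fast++
(s=1,f=2) a[fast]=4≠a[slow]=2 write a[2]=4 → slow++,fast++
(s=2,f=3) a[fast]=5≠a[slow]=4 write a[3]=5 → slow++,fast++
(s=3,f=4) a[fast]=9≠a[slow]=5 write a[4]=9 → slow++,fast++
(s=4,f=5) a[fast]=10≠a[slow]=9 write a[5]=10 → slow++,fast++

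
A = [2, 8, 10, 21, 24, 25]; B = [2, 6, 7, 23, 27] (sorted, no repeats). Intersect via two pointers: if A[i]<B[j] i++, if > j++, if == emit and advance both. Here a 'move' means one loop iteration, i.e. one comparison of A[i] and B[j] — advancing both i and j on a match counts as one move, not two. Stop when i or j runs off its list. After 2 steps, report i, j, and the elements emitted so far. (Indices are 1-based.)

i=1 j=1: 2==2 emit, i++,j++
i=2 j=2: 8>6, j++

i=2, j=3, emitted=[2]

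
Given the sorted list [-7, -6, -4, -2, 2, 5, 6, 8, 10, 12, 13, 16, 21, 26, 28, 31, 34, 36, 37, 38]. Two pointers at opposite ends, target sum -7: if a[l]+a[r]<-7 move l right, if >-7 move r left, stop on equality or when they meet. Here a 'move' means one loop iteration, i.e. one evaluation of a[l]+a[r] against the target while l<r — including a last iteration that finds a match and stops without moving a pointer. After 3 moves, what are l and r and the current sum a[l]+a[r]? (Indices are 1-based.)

l=1, r=17, sum=27

l=1 r=20: -7+38=31 >-7, r--
l=1 r=19: -7+37=30 >-7, r--
l=1 r=18: -7+36=29 >-7, r--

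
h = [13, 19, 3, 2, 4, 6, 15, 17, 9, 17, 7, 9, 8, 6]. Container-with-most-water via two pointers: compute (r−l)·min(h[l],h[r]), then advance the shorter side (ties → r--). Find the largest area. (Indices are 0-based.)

max area = 136

[0,13] min(13,6)*13=78 best=78 * → r--
[0,12] min(13,8)*12=96 best=96 * → r--
[0,11] min(13,9)*11=99 best=99 * → r--
[0,10] min(13,7)*10=70 best=99 → r--
[0,9] min(13,17)*9=117 best=117 * → l++
[1,9] min(19,17)*8=136 best=136 * → r--
[1,8] min(19,9)*7=63 best=136 → r--
[1,7] min(19,17)*6=102 best=136 → r--
[1,6] min(19,15)*5=75 best=136 → r--
[1,5] min(19,6)*4=24 best=136 → r--
[1,4] min(19,4)*3=12 best=136 → r--
[1,3] min(19,2)*2=4 best=136 → r--
[1,2] min(19,3)*1=3 best=136 → r--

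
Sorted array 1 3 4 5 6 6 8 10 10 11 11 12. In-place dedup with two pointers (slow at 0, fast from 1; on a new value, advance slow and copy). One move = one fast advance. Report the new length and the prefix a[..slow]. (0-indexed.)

slow=0 fast=1: a[fast]=3≠a[slow]=1 write a[1]=3, slow++,fast++
slow=1 fast=2: a[fast]=4≠a[slow]=3 write a[2]=4, slow++,fast++
slow=2 fast=3: a[fast]=5≠a[slow]=4 write a[3]=5, slow++,fast++
slow=3 fast=4: a[fast]=6≠a[slow]=5 write a[4]=6, slow++,fast++
slow=4 fast=5: a[fast]=6=a[slow] dup, fast++
slow=4 fast=6: a[fast]=8≠a[slow]=6 write a[5]=8, slow++,fast++
slow=5 fast=7: a[fast]=10≠a[slow]=8 write a[6]=10, slow++,fast++
slow=6 fast=8: a[fast]=10=a[slow] dup, fast++
slow=6 fast=9: a[fast]=11≠a[slow]=10 write a[7]=11, slow++,fast++
slow=7 fast=10: a[fast]=11=a[slow] dup, fast++
slow=7 fast=11: a[fast]=12≠a[slow]=11 write a[8]=12, slow++,fast++

length 9; prefix = [1, 3, 4, 5, 6, 8, 10, 11, 12]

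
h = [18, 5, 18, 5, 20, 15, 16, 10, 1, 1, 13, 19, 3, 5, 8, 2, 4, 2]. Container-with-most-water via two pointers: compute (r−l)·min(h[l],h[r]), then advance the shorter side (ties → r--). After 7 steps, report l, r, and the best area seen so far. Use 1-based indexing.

[1,18] min(18,2)*17=34 best=34 * → r--
[1,17] min(18,4)*16=64 best=64 * → r--
[1,16] min(18,2)*15=30 best=64 → r--
[1,15] min(18,8)*14=112 best=112 * → r--
[1,14] min(18,5)*13=65 best=112 → r--
[1,13] min(18,3)*12=36 best=112 → r--
[1,12] min(18,19)*11=198 best=198 * → l++

l=2, r=12, best area=198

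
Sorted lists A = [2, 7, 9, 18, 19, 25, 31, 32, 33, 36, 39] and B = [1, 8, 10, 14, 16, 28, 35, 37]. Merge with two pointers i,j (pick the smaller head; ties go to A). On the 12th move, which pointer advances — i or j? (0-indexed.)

[i=0,j=0] A[i]=2>B[j]=1 take 1 → j++
[i=0,j=1] A[i]=2<=B[j]=8 take 2 → i++
[i=1,j=1] A[i]=7<=B[j]=8 take 7 → i++
[i=2,j=1] A[i]=9>B[j]=8 take 8 → j++
[i=2,j=2] A[i]=9<=B[j]=10 take 9 → i++
[i=3,j=2] A[i]=18>B[j]=10 take 10 → j++
[i=3,j=3] A[i]=18>B[j]=14 take 14 → j++
[i=3,j=4] A[i]=18>B[j]=16 take 16 → j++
[i=3,j=5] A[i]=18<=B[j]=28 take 18 → i++
[i=4,j=5] A[i]=19<=B[j]=28 take 19 → i++
[i=5,j=5] A[i]=25<=B[j]=28 take 25 → i++
[i=6,j=5] A[i]=31>B[j]=28 take 28 → j++

j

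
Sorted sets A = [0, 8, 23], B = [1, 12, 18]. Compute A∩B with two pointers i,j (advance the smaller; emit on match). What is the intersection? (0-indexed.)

intersection = []

[i=0,j=0] 0<1 → i++
[i=1,j=0] 8>1 → j++
[i=1,j=1] 8<12 → i++
[i=2,j=1] 23>12 → j++
[i=2,j=2] 23>18 → j++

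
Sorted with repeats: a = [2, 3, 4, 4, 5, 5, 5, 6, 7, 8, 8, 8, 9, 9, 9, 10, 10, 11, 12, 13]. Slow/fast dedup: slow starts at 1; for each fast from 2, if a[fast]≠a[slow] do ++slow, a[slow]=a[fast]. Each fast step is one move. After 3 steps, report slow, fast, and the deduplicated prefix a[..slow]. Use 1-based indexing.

slow=1 fast=2: a[fast]=3≠a[slow]=2 write a[2]=3, slow++,fast++
slow=2 fast=3: a[fast]=4≠a[slow]=3 write a[3]=4, slow++,fast++
slow=3 fast=4: a[fast]=4=a[slow] dup, fast++

slow=3, fast=5, prefix=[2, 3, 4]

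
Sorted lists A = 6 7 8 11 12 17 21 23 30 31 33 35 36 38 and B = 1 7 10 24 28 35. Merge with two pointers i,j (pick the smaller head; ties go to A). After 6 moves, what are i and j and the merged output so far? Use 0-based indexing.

i=3, j=3, merged so far=[1, 6, 7, 7, 8, 10]

i=0 j=0: A[i]=6>B[j]=1 take 1, j++
i=0 j=1: A[i]=6<=B[j]=7 take 6, i++
i=1 j=1: A[i]=7<=B[j]=7 take 7, i++
i=2 j=1: A[i]=8>B[j]=7 take 7, j++
i=2 j=2: A[i]=8<=B[j]=10 take 8, i++
i=3 j=2: A[i]=11>B[j]=10 take 10, j++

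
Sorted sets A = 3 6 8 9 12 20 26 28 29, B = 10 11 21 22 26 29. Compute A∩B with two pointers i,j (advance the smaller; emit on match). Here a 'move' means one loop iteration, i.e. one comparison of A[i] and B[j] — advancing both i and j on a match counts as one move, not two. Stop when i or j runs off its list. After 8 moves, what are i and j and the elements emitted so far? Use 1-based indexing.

i=7, j=3, emitted=[]

i=1 j=1: 3<10, i++
i=2 j=1: 6<10, i++
i=3 j=1: 8<10, i++
i=4 j=1: 9<10, i++
i=5 j=1: 12>10, j++
i=5 j=2: 12>11, j++
i=5 j=3: 12<21, i++
i=6 j=3: 20<21, i++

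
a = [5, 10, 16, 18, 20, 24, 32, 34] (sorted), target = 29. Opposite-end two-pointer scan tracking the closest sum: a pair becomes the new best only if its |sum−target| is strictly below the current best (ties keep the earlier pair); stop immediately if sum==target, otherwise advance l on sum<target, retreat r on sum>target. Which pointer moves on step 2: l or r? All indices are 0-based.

r

[0,7] 5+34=39 d=10 * → r--
[0,6] 5+32=37 d=8 * → r--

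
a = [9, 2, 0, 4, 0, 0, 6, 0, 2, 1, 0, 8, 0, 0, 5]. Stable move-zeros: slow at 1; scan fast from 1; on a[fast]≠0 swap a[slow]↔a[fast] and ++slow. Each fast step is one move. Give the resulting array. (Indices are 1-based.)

(s=1,f=1) a[fast]=9≠0 swap→a[1]=9 → slow++,fast++
(s=2,f=2) a[fast]=2≠0 swap→a[2]=2 → slow++,fast++
(s=3,f=3) a[fast]=0 → fast++
(s=3,f=4) a[fast]=4≠0 swap→a[3]=4 → slow++,fast++
(s=4,f=5) a[fast]=0 → fast++
(s=4,f=6) a[fast]=0 → fast++
(s=4,f=7) a[fast]=6≠0 swap→a[4]=6 → slow++,fast++
(s=5,f=8) a[fast]=0 → fast++
(s=5,f=9) a[fast]=2≠0 swap→a[5]=2 → slow++,fast++
(s=6,f=10) a[fast]=1≠0 swap→a[6]=1 → slow++,fast++
(s=7,f=11) a[fast]=0 → fast++
(s=7,f=12) a[fast]=8≠0 swap→a[7]=8 → slow++,fast++
(s=8,f=13) a[fast]=0 → fast++
(s=8,f=14) a[fast]=0 → fast++
(s=8,f=15) a[fast]=5≠0 swap→a[8]=5 → slow++,fast++

[9, 2, 4, 6, 2, 1, 8, 5, 0, 0, 0, 0, 0, 0, 0]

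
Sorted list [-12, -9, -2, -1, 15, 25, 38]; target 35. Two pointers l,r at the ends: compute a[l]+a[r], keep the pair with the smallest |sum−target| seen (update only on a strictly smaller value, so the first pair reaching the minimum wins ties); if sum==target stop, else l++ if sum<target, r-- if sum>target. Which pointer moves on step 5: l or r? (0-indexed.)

l

l=0 r=6: -12+38=26 d=9 *, l++
l=1 r=6: -9+38=29 d=6 *, l++
l=2 r=6: -2+38=36 d=1 *, r--
l=2 r=5: -2+25=23 d=12, l++
l=3 r=5: -1+25=24 d=11, l++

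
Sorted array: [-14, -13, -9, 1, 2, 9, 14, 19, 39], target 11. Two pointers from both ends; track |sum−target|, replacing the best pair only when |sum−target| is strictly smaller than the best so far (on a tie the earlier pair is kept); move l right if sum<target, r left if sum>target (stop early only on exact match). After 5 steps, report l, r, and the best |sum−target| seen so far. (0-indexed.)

[0,8] -14+39=25 d=14 * → r--
[0,7] -14+19=5 d=6 * → l++
[1,7] -13+19=6 d=5 * → l++
[2,7] -9+19=10 d=1 * → l++
[3,7] 1+19=20 d=9 → r--

l=3, r=6, best |Δ|=1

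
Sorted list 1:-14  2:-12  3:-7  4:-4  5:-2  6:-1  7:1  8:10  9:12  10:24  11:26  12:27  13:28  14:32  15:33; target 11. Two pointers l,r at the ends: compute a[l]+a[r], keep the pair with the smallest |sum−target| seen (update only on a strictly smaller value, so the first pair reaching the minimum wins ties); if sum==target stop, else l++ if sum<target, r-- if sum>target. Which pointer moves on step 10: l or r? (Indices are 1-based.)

[1,15] -14+33=19 d=8 * → r--
[1,14] -14+32=18 d=7 * → r--
[1,13] -14+28=14 d=3 * → r--
[1,12] -14+27=13 d=2 * → r--
[1,11] -14+26=12 d=1 * → r--
[1,10] -14+24=10 d=1 → l++
[2,10] -12+24=12 d=1 → r--
[2,9] -12+12=0 d=11 → l++
[3,9] -7+12=5 d=6 → l++
[4,9] -4+12=8 d=3 → l++

l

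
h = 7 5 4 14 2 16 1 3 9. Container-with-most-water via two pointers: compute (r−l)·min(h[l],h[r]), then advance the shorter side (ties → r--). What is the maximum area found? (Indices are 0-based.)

max area = 56

l=0 r=8: min(7,9)*8=56 best=56 *, l++
l=1 r=8: min(5,9)*7=35 best=56, l++
l=2 r=8: min(4,9)*6=24 best=56, l++
l=3 r=8: min(14,9)*5=45 best=56, r--
l=3 r=7: min(14,3)*4=12 best=56, r--
l=3 r=6: min(14,1)*3=3 best=56, r--
l=3 r=5: min(14,16)*2=28 best=56, l++
l=4 r=5: min(2,16)*1=2 best=56, l++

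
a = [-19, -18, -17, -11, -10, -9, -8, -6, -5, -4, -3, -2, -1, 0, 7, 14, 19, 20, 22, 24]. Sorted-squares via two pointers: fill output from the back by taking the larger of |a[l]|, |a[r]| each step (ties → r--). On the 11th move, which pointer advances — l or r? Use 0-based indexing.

l

l=0 r=19: |-19|<=|24| out[19]=576, r--
l=0 r=18: |-19|<=|22| out[18]=484, r--
l=0 r=17: |-19|<=|20| out[17]=400, r--
l=0 r=16: |-19|<=|19| out[16]=361, r--
l=0 r=15: |-19|>|14| out[15]=361, l++
l=1 r=15: |-18|>|14| out[14]=324, l++
l=2 r=15: |-17|>|14| out[13]=289, l++
l=3 r=15: |-11|<=|14| out[12]=196, r--
l=3 r=14: |-11|>|7| out[11]=121, l++
l=4 r=14: |-10|>|7| out[10]=100, l++
l=5 r=14: |-9|>|7| out[9]=81, l++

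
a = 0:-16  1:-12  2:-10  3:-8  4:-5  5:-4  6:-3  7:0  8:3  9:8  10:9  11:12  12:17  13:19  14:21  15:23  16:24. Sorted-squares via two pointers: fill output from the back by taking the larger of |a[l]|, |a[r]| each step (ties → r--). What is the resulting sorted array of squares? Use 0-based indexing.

[0, 9, 9, 16, 25, 64, 64, 81, 100, 144, 144, 256, 289, 361, 441, 529, 576]

[0,16] |-16|<=|24| out[16]=576 → r--
[0,15] |-16|<=|23| out[15]=529 → r--
[0,14] |-16|<=|21| out[14]=441 → r--
[0,13] |-16|<=|19| out[13]=361 → r--
[0,12] |-16|<=|17| out[12]=289 → r--
[0,11] |-16|>|12| out[11]=256 → l++
[1,11] |-12|<=|12| out[10]=144 → r--
[1,10] |-12|>|9| out[9]=144 → l++
[2,10] |-10|>|9| out[8]=100 → l++
[3,10] |-8|<=|9| out[7]=81 → r--
[3,9] |-8|<=|8| out[6]=64 → r--
[3,8] |-8|>|3| out[5]=64 → l++
[4,8] |-5|>|3| out[4]=25 → l++
[5,8] |-4|>|3| out[3]=16 → l++
[6,8] |-3|<=|3| out[2]=9 → r--
[6,7] |-3|>|0| out[1]=9 → l++
[7,7] |0|<=|0| out[0]=0 → r--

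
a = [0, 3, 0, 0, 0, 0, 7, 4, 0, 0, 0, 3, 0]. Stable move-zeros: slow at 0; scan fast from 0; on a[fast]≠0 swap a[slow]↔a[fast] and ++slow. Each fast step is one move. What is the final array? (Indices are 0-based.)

slow=0 fast=0: a[fast]=0, fast++
slow=0 fast=1: a[fast]=3≠0 swap→a[0]=3, slow++,fast++
slow=1 fast=2: a[fast]=0, fast++
slow=1 fast=3: a[fast]=0, fast++
slow=1 fast=4: a[fast]=0, fast++
slow=1 fast=5: a[fast]=0, fast++
slow=1 fast=6: a[fast]=7≠0 swap→a[1]=7, slow++,fast++
slow=2 fast=7: a[fast]=4≠0 swap→a[2]=4, slow++,fast++
slow=3 fast=8: a[fast]=0, fast++
slow=3 fast=9: a[fast]=0, fast++
slow=3 fast=10: a[fast]=0, fast++
slow=3 fast=11: a[fast]=3≠0 swap→a[3]=3, slow++,fast++
slow=4 fast=12: a[fast]=0, fast++

[3, 7, 4, 3, 0, 0, 0, 0, 0, 0, 0, 0, 0]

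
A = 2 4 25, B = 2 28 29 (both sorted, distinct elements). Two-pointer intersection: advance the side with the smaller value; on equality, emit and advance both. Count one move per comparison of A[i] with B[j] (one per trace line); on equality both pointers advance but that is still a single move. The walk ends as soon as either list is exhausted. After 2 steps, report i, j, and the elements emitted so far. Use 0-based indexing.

[i=0,j=0] 2==2 emit → i++,j++
[i=1,j=1] 4<28 → i++

i=2, j=1, emitted=[2]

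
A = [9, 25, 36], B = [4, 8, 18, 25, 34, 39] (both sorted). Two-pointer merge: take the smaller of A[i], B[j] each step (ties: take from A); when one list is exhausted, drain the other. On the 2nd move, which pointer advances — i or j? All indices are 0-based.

j

i=0 j=0: A[i]=9>B[j]=4 take 4, j++
i=0 j=1: A[i]=9>B[j]=8 take 8, j++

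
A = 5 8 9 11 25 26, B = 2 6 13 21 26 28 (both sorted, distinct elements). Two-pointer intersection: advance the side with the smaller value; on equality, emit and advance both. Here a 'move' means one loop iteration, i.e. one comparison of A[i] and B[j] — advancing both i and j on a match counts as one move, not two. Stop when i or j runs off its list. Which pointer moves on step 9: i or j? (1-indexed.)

i=1 j=1: 5>2, j++
i=1 j=2: 5<6, i++
i=2 j=2: 8>6, j++
i=2 j=3: 8<13, i++
i=3 j=3: 9<13, i++
i=4 j=3: 11<13, i++
i=5 j=3: 25>13, j++
i=5 j=4: 25>21, j++
i=5 j=5: 25<26, i++

i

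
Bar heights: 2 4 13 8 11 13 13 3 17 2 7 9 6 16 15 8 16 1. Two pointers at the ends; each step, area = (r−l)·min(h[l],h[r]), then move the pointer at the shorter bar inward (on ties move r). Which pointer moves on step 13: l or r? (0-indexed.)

r

l=0 r=17: min(2,1)*17=17 best=17 *, r--
l=0 r=16: min(2,16)*16=32 best=32 *, l++
l=1 r=16: min(4,16)*15=60 best=60 *, l++
l=2 r=16: min(13,16)*14=182 best=182 *, l++
l=3 r=16: min(8,16)*13=104 best=182, l++
l=4 r=16: min(11,16)*12=132 best=182, l++
l=5 r=16: min(13,16)*11=143 best=182, l++
l=6 r=16: min(13,16)*10=130 best=182, l++
l=7 r=16: min(3,16)*9=27 best=182, l++
l=8 r=16: min(17,16)*8=128 best=182, r--
l=8 r=15: min(17,8)*7=56 best=182, r--
l=8 r=14: min(17,15)*6=90 best=182, r--
l=8 r=13: min(17,16)*5=80 best=182, r--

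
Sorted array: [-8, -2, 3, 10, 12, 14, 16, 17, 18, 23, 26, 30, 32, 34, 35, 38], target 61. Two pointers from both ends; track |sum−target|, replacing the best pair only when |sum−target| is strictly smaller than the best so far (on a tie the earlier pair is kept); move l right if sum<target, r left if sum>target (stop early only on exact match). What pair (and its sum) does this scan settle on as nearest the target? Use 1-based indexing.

[1,16] -8+38=30 d=31 * → l++
[2,16] -2+38=36 d=25 * → l++
[3,16] 3+38=41 d=20 * → l++
[4,16] 10+38=48 d=13 * → l++
[5,16] 12+38=50 d=11 * → l++
[6,16] 14+38=52 d=9 * → l++
[7,16] 16+38=54 d=7 * → l++
[8,16] 17+38=55 d=6 * → l++
[9,16] 18+38=56 d=5 * → l++
[10,16] 23+38=61 d=0 * → stop

pair (23, 38) with sum 61 (|Δ|=0)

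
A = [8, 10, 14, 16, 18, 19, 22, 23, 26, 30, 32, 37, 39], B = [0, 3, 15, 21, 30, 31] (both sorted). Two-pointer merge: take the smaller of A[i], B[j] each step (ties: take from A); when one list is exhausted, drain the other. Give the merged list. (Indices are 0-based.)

[0, 3, 8, 10, 14, 15, 16, 18, 19, 21, 22, 23, 26, 30, 30, 31, 32, 37, 39]

i=0 j=0: A[i]=8>B[j]=0 take 0, j++
i=0 j=1: A[i]=8>B[j]=3 take 3, j++
i=0 j=2: A[i]=8<=B[j]=15 take 8, i++
i=1 j=2: A[i]=10<=B[j]=15 take 10, i++
i=2 j=2: A[i]=14<=B[j]=15 take 14, i++
i=3 j=2: A[i]=16>B[j]=15 take 15, j++
i=3 j=3: A[i]=16<=B[j]=21 take 16, i++
i=4 j=3: A[i]=18<=B[j]=21 take 18, i++
i=5 j=3: A[i]=19<=B[j]=21 take 19, i++
i=6 j=3: A[i]=22>B[j]=21 take 21, j++
i=6 j=4: A[i]=22<=B[j]=30 take 22, i++
i=7 j=4: A[i]=23<=B[j]=30 take 23, i++
i=8 j=4: A[i]=26<=B[j]=30 take 26, i++
i=9 j=4: A[i]=30<=B[j]=30 take 30, i++
i=10 j=4: A[i]=32>B[j]=30 take 30, j++
i=10 j=5: A[i]=32>B[j]=31 take 31, j++
i=10 j=6: B done, take A[i]=32, i++
i=11 j=6: B done, take A[i]=37, i++
i=12 j=6: B done, take A[i]=39, i++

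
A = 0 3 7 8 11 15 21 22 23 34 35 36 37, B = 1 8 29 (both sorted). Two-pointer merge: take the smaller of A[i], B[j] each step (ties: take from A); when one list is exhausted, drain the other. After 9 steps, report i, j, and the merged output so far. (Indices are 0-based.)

i=7, j=2, merged so far=[0, 1, 3, 7, 8, 8, 11, 15, 21]

i=0 j=0: A[i]=0<=B[j]=1 take 0, i++
i=1 j=0: A[i]=3>B[j]=1 take 1, j++
i=1 j=1: A[i]=3<=B[j]=8 take 3, i++
i=2 j=1: A[i]=7<=B[j]=8 take 7, i++
i=3 j=1: A[i]=8<=B[j]=8 take 8, i++
i=4 j=1: A[i]=11>B[j]=8 take 8, j++
i=4 j=2: A[i]=11<=B[j]=29 take 11, i++
i=5 j=2: A[i]=15<=B[j]=29 take 15, i++
i=6 j=2: A[i]=21<=B[j]=29 take 21, i++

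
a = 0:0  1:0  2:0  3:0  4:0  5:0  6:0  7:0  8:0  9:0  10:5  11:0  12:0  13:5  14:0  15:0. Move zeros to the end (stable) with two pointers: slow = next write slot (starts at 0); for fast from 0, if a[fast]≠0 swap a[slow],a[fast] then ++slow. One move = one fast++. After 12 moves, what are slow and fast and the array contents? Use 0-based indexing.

(s=0,f=0) a[fast]=0 → fast++
(s=0,f=1) a[fast]=0 → fast++
(s=0,f=2) a[fast]=0 → fast++
(s=0,f=3) a[fast]=0 → fast++
(s=0,f=4) a[fast]=0 → fast++
(s=0,f=5) a[fast]=0 → fast++
(s=0,f=6) a[fast]=0 → fast++
(s=0,f=7) a[fast]=0 → fast++
(s=0,f=8) a[fast]=0 → fast++
(s=0,f=9) a[fast]=0 → fast++
(s=0,f=10) a[fast]=5≠0 swap→a[0]=5 → slow++,fast++
(s=1,f=11) a[fast]=0 → fast++

slow=1, fast=12, a=[5, 0, 0, 0, 0, 0, 0, 0, 0, 0, 0, 0, 0, 5, 0, 0]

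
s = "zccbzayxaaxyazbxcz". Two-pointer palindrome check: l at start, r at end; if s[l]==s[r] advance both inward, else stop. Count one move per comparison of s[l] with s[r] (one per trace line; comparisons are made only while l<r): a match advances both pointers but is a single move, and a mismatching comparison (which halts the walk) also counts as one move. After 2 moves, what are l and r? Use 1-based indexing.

l=3, r=16

l=1 r=18: 'z'=='z', l++,r--
l=2 r=17: 'c'=='c', l++,r--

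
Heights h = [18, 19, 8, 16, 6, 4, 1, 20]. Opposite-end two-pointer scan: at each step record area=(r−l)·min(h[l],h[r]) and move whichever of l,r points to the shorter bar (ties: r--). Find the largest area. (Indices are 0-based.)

l=0 r=7: min(18,20)*7=126 best=126 *, l++
l=1 r=7: min(19,20)*6=114 best=126, l++
l=2 r=7: min(8,20)*5=40 best=126, l++
l=3 r=7: min(16,20)*4=64 best=126, l++
l=4 r=7: min(6,20)*3=18 best=126, l++
l=5 r=7: min(4,20)*2=8 best=126, l++
l=6 r=7: min(1,20)*1=1 best=126, l++

max area = 126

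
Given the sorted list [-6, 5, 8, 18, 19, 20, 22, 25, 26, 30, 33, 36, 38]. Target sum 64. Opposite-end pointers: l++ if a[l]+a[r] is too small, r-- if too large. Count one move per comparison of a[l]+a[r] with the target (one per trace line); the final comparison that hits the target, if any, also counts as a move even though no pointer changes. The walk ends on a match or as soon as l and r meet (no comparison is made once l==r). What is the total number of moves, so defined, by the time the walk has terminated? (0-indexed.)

9 moves

[0,12] -6+38=32 <64 → l++
[1,12] 5+38=43 <64 → l++
[2,12] 8+38=46 <64 → l++
[3,12] 18+38=56 <64 → l++
[4,12] 19+38=57 <64 → l++
[5,12] 20+38=58 <64 → l++
[6,12] 22+38=60 <64 → l++
[7,12] 25+38=63 <64 → l++
[8,12] 26+38=64 → found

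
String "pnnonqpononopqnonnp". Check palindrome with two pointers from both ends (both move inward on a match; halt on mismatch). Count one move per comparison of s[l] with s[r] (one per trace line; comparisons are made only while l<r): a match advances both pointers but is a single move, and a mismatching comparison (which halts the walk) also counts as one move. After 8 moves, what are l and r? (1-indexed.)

[1,19] 'p'=='p' → l++,r--
[2,18] 'n'=='n' → l++,r--
[3,17] 'n'=='n' → l++,r--
[4,16] 'o'=='o' → l++,r--
[5,15] 'n'=='n' → l++,r--
[6,14] 'q'=='q' → l++,r--
[7,13] 'p'=='p' → l++,r--
[8,12] 'o'=='o' → l++,r--

l=9, r=11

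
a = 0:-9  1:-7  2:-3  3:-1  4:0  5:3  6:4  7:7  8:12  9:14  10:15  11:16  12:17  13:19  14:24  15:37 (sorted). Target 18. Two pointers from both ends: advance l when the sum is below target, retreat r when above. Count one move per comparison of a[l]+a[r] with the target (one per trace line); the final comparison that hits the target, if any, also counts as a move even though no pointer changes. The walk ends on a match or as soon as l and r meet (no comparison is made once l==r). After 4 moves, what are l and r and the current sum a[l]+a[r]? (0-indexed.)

l=2, r=13, sum=16

l=0 r=15: -9+37=28 >18, r--
l=0 r=14: -9+24=15 <18, l++
l=1 r=14: -7+24=17 <18, l++
l=2 r=14: -3+24=21 >18, r--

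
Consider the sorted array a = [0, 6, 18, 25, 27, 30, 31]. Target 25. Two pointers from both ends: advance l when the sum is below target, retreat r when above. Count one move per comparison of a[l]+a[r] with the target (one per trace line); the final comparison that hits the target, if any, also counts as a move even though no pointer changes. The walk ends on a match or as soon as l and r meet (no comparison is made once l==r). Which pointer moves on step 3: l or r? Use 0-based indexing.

r

[0,6] 0+31=31 >25 → r--
[0,5] 0+30=30 >25 → r--
[0,4] 0+27=27 >25 → r--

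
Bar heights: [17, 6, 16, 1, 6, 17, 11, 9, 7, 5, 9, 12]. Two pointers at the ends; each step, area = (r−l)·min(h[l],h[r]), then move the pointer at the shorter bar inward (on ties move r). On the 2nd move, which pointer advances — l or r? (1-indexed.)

[1,12] min(17,12)*11=132 best=132 * → r--
[1,11] min(17,9)*10=90 best=132 → r--

r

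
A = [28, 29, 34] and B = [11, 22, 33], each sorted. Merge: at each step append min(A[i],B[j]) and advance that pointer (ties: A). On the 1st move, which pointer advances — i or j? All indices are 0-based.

j

[i=0,j=0] A[i]=28>B[j]=11 take 11 → j++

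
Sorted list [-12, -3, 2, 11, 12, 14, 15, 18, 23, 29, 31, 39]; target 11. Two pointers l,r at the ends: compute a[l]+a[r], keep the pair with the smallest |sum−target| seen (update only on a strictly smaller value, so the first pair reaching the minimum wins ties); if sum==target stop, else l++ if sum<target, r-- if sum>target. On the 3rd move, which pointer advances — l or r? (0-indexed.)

[0,11] -12+39=27 d=16 * → r--
[0,10] -12+31=19 d=8 * → r--
[0,9] -12+29=17 d=6 * → r--

r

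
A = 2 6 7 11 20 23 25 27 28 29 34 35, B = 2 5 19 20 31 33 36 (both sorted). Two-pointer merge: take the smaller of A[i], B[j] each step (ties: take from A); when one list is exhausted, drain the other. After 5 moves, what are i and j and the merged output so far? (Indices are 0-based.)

[i=0,j=0] A[i]=2<=B[j]=2 take 2 → i++
[i=1,j=0] A[i]=6>B[j]=2 take 2 → j++
[i=1,j=1] A[i]=6>B[j]=5 take 5 → j++
[i=1,j=2] A[i]=6<=B[j]=19 take 6 → i++
[i=2,j=2] A[i]=7<=B[j]=19 take 7 → i++

i=3, j=2, merged so far=[2, 2, 5, 6, 7]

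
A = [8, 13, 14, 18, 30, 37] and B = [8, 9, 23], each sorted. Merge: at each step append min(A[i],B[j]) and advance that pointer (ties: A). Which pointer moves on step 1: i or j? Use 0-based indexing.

i=0 j=0: A[i]=8<=B[j]=8 take 8, i++

i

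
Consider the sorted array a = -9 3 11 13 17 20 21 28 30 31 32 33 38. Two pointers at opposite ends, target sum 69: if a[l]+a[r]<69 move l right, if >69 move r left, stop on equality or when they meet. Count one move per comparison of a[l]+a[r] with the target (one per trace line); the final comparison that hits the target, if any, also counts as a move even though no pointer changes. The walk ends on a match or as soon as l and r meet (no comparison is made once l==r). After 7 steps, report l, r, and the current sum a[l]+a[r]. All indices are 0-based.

l=7, r=12, sum=66

l=0 r=12: -9+38=29 <69, l++
l=1 r=12: 3+38=41 <69, l++
l=2 r=12: 11+38=49 <69, l++
l=3 r=12: 13+38=51 <69, l++
l=4 r=12: 17+38=55 <69, l++
l=5 r=12: 20+38=58 <69, l++
l=6 r=12: 21+38=59 <69, l++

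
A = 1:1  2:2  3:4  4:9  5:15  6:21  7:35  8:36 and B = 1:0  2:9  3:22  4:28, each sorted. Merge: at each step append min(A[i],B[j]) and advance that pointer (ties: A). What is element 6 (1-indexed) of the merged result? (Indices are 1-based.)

merged[6] = 9

[i=1,j=1] A[i]=1>B[j]=0 take 0 → j++
[i=1,j=2] A[i]=1<=B[j]=9 take 1 → i++
[i=2,j=2] A[i]=2<=B[j]=9 take 2 → i++
[i=3,j=2] A[i]=4<=B[j]=9 take 4 → i++
[i=4,j=2] A[i]=9<=B[j]=9 take 9 → i++
[i=5,j=2] A[i]=15>B[j]=9 take 9 → j++
[i=5,j=3] A[i]=15<=B[j]=22 take 15 → i++
[i=6,j=3] A[i]=21<=B[j]=22 take 21 → i++
[i=7,j=3] A[i]=35>B[j]=22 take 22 → j++
[i=7,j=4] A[i]=35>B[j]=28 take 28 → j++
[i=7,j=5] B done, take A[i]=35 → i++
[i=8,j=5] B done, take A[i]=36 → i++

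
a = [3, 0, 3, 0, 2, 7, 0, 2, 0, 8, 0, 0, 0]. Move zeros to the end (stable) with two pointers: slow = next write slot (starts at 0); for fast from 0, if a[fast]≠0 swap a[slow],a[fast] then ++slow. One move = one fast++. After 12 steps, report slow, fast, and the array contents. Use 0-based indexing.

slow=6, fast=12, a=[3, 3, 2, 7, 2, 8, 0, 0, 0, 0, 0, 0, 0]

(s=0,f=0) a[fast]=3≠0 swap→a[0]=3 → slow++,fast++
(s=1,f=1) a[fast]=0 → fast++
(s=1,f=2) a[fast]=3≠0 swap→a[1]=3 → slow++,fast++
(s=2,f=3) a[fast]=0 → fast++
(s=2,f=4) a[fast]=2≠0 swap→a[2]=2 → slow++,fast++
(s=3,f=5) a[fast]=7≠0 swap→a[3]=7 → slow++,fast++
(s=4,f=6) a[fast]=0 → fast++
(s=4,f=7) a[fast]=2≠0 swap→a[4]=2 → slow++,fast++
(s=5,f=8) a[fast]=0 → fast++
(s=5,f=9) a[fast]=8≠0 swap→a[5]=8 → slow++,fast++
(s=6,f=10) a[fast]=0 → fast++
(s=6,f=11) a[fast]=0 → fast++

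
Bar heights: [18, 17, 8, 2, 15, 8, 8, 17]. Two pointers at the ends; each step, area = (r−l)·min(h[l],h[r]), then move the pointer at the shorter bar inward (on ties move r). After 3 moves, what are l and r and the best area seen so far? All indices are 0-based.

l=0, r=4, best area=119

[0,7] min(18,17)*7=119 best=119 * → r--
[0,6] min(18,8)*6=48 best=119 → r--
[0,5] min(18,8)*5=40 best=119 → r--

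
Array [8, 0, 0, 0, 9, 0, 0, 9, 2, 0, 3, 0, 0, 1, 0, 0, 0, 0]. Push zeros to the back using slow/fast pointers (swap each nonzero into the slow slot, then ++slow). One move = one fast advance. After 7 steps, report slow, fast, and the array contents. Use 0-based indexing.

slow=0 fast=0: a[fast]=8≠0 swap→a[0]=8, slow++,fast++
slow=1 fast=1: a[fast]=0, fast++
slow=1 fast=2: a[fast]=0, fast++
slow=1 fast=3: a[fast]=0, fast++
slow=1 fast=4: a[fast]=9≠0 swap→a[1]=9, slow++,fast++
slow=2 fast=5: a[fast]=0, fast++
slow=2 fast=6: a[fast]=0, fast++

slow=2, fast=7, a=[8, 9, 0, 0, 0, 0, 0, 9, 2, 0, 3, 0, 0, 1, 0, 0, 0, 0]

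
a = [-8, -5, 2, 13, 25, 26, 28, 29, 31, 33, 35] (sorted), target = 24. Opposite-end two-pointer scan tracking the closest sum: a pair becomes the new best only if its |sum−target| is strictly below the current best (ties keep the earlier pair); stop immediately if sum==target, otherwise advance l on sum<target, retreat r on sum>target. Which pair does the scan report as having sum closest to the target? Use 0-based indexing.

pair (-5, 29) with sum 24 (|Δ|=0)

l=0 r=10: -8+35=27 d=3 *, r--
l=0 r=9: -8+33=25 d=1 *, r--
l=0 r=8: -8+31=23 d=1, l++
l=1 r=8: -5+31=26 d=2, r--
l=1 r=7: -5+29=24 d=0 *, stop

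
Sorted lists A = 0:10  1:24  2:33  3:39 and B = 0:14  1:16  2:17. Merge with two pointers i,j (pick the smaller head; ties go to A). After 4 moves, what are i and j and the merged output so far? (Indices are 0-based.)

i=1, j=3, merged so far=[10, 14, 16, 17]

i=0 j=0: A[i]=10<=B[j]=14 take 10, i++
i=1 j=0: A[i]=24>B[j]=14 take 14, j++
i=1 j=1: A[i]=24>B[j]=16 take 16, j++
i=1 j=2: A[i]=24>B[j]=17 take 17, j++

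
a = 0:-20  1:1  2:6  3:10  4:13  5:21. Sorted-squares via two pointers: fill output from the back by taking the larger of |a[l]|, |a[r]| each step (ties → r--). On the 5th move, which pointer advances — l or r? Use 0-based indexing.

r

[0,5] |-20|<=|21| out[5]=441 → r--
[0,4] |-20|>|13| out[4]=400 → l++
[1,4] |1|<=|13| out[3]=169 → r--
[1,3] |1|<=|10| out[2]=100 → r--
[1,2] |1|<=|6| out[1]=36 → r--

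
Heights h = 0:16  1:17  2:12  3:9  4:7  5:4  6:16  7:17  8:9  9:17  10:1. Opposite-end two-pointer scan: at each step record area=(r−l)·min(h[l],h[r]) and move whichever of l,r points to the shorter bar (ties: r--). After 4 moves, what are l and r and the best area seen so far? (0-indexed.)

l=0 r=10: min(16,1)*10=10 best=10 *, r--
l=0 r=9: min(16,17)*9=144 best=144 *, l++
l=1 r=9: min(17,17)*8=136 best=144, r--
l=1 r=8: min(17,9)*7=63 best=144, r--

l=1, r=7, best area=144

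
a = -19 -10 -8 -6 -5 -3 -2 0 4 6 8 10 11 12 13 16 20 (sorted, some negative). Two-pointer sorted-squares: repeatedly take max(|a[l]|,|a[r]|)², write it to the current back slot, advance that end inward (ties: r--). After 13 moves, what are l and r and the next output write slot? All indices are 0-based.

l=5, r=8, next write slot=3

[0,16] |-19|<=|20| out[16]=400 → r--
[0,15] |-19|>|16| out[15]=361 → l++
[1,15] |-10|<=|16| out[14]=256 → r--
[1,14] |-10|<=|13| out[13]=169 → r--
[1,13] |-10|<=|12| out[12]=144 → r--
[1,12] |-10|<=|11| out[11]=121 → r--
[1,11] |-10|<=|10| out[10]=100 → r--
[1,10] |-10|>|8| out[9]=100 → l++
[2,10] |-8|<=|8| out[8]=64 → r--
[2,9] |-8|>|6| out[7]=64 → l++
[3,9] |-6|<=|6| out[6]=36 → r--
[3,8] |-6|>|4| out[5]=36 → l++
[4,8] |-5|>|4| out[4]=25 → l++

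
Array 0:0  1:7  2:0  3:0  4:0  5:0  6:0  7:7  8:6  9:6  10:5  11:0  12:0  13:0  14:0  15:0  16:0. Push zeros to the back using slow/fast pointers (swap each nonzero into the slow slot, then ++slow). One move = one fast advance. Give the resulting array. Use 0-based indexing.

slow=0 fast=0: a[fast]=0, fast++
slow=0 fast=1: a[fast]=7≠0 swap→a[0]=7, slow++,fast++
slow=1 fast=2: a[fast]=0, fast++
slow=1 fast=3: a[fast]=0, fast++
slow=1 fast=4: a[fast]=0, fast++
slow=1 fast=5: a[fast]=0, fast++
slow=1 fast=6: a[fast]=0, fast++
slow=1 fast=7: a[fast]=7≠0 swap→a[1]=7, slow++,fast++
slow=2 fast=8: a[fast]=6≠0 swap→a[2]=6, slow++,fast++
slow=3 fast=9: a[fast]=6≠0 swap→a[3]=6, slow++,fast++
slow=4 fast=10: a[fast]=5≠0 swap→a[4]=5, slow++,fast++
slow=5 fast=11: a[fast]=0, fast++
slow=5 fast=12: a[fast]=0, fast++
slow=5 fast=13: a[fast]=0, fast++
slow=5 fast=14: a[fast]=0, fast++
slow=5 fast=15: a[fast]=0, fast++
slow=5 fast=16: a[fast]=0, fast++

[7, 7, 6, 6, 5, 0, 0, 0, 0, 0, 0, 0, 0, 0, 0, 0, 0]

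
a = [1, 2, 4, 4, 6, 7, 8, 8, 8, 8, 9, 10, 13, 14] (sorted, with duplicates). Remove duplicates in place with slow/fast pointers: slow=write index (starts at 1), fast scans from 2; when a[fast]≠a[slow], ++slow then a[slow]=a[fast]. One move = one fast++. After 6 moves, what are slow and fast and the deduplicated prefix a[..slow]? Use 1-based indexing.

slow=6, fast=8, prefix=[1, 2, 4, 6, 7, 8]

slow=1 fast=2: a[fast]=2≠a[slow]=1 write a[2]=2, slow++,fast++
slow=2 fast=3: a[fast]=4≠a[slow]=2 write a[3]=4, slow++,fast++
slow=3 fast=4: a[fast]=4=a[slow] dup, fast++
slow=3 fast=5: a[fast]=6≠a[slow]=4 write a[4]=6, slow++,fast++
slow=4 fast=6: a[fast]=7≠a[slow]=6 write a[5]=7, slow++,fast++
slow=5 fast=7: a[fast]=8≠a[slow]=7 write a[6]=8, slow++,fast++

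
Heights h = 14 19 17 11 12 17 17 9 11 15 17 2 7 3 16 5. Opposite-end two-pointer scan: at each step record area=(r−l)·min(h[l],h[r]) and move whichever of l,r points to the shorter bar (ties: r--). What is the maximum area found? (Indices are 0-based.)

l=0 r=15: min(14,5)*15=75 best=75 *, r--
l=0 r=14: min(14,16)*14=196 best=196 *, l++
l=1 r=14: min(19,16)*13=208 best=208 *, r--
l=1 r=13: min(19,3)*12=36 best=208, r--
l=1 r=12: min(19,7)*11=77 best=208, r--
l=1 r=11: min(19,2)*10=20 best=208, r--
l=1 r=10: min(19,17)*9=153 best=208, r--
l=1 r=9: min(19,15)*8=120 best=208, r--
l=1 r=8: min(19,11)*7=77 best=208, r--
l=1 r=7: min(19,9)*6=54 best=208, r--
l=1 r=6: min(19,17)*5=85 best=208, r--
l=1 r=5: min(19,17)*4=68 best=208, r--
l=1 r=4: min(19,12)*3=36 best=208, r--
l=1 r=3: min(19,11)*2=22 best=208, r--
l=1 r=2: min(19,17)*1=17 best=208, r--

max area = 208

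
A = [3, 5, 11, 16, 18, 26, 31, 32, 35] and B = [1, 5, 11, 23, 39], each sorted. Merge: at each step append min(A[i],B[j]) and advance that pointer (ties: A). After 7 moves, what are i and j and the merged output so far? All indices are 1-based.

i=1 j=1: A[i]=3>B[j]=1 take 1, j++
i=1 j=2: A[i]=3<=B[j]=5 take 3, i++
i=2 j=2: A[i]=5<=B[j]=5 take 5, i++
i=3 j=2: A[i]=11>B[j]=5 take 5, j++
i=3 j=3: A[i]=11<=B[j]=11 take 11, i++
i=4 j=3: A[i]=16>B[j]=11 take 11, j++
i=4 j=4: A[i]=16<=B[j]=23 take 16, i++

i=5, j=4, merged so far=[1, 3, 5, 5, 11, 11, 16]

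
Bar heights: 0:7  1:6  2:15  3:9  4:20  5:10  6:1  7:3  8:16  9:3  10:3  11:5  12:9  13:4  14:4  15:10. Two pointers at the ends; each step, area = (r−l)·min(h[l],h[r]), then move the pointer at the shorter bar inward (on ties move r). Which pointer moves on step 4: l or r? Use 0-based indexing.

r

l=0 r=15: min(7,10)*15=105 best=105 *, l++
l=1 r=15: min(6,10)*14=84 best=105, l++
l=2 r=15: min(15,10)*13=130 best=130 *, r--
l=2 r=14: min(15,4)*12=48 best=130, r--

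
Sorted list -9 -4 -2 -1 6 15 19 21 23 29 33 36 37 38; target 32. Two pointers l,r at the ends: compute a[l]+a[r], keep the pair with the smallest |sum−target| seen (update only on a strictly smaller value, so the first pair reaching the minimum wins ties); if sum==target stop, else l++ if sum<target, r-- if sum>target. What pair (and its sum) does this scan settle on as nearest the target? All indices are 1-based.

[1,14] -9+38=29 d=3 * → l++
[2,14] -4+38=34 d=2 * → r--
[2,13] -4+37=33 d=1 * → r--
[2,12] -4+36=32 d=0 * → stop

pair (-4, 36) with sum 32 (|Δ|=0)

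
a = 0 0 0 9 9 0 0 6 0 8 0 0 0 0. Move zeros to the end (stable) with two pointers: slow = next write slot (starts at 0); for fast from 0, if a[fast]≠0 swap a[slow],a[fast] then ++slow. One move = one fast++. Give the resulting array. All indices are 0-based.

[9, 9, 6, 8, 0, 0, 0, 0, 0, 0, 0, 0, 0, 0]

(s=0,f=0) a[fast]=0 → fast++
(s=0,f=1) a[fast]=0 → fast++
(s=0,f=2) a[fast]=0 → fast++
(s=0,f=3) a[fast]=9≠0 swap→a[0]=9 → slow++,fast++
(s=1,f=4) a[fast]=9≠0 swap→a[1]=9 → slow++,fast++
(s=2,f=5) a[fast]=0 → fast++
(s=2,f=6) a[fast]=0 → fast++
(s=2,f=7) a[fast]=6≠0 swap→a[2]=6 → slow++,fast++
(s=3,f=8) a[fast]=0 → fast++
(s=3,f=9) a[fast]=8≠0 swap→a[3]=8 → slow++,fast++
(s=4,f=10) a[fast]=0 → fast++
(s=4,f=11) a[fast]=0 → fast++
(s=4,f=12) a[fast]=0 → fast++
(s=4,f=13) a[fast]=0 → fast++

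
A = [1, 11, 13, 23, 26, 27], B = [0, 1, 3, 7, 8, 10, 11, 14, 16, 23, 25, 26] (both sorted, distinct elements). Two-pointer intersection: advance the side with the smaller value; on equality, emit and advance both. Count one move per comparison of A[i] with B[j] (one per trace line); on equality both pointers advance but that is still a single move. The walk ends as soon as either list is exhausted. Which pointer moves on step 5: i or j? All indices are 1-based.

j

[i=1,j=1] 1>0 → j++
[i=1,j=2] 1==1 emit → i++,j++
[i=2,j=3] 11>3 → j++
[i=2,j=4] 11>7 → j++
[i=2,j=5] 11>8 → j++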